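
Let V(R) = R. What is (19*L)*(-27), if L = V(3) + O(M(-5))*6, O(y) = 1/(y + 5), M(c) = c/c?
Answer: -2052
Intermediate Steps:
M(c) = 1
O(y) = 1/(5 + y)
L = 4 (L = 3 + 6/(5 + 1) = 3 + 6/6 = 3 + (1/6)*6 = 3 + 1 = 4)
(19*L)*(-27) = (19*4)*(-27) = 76*(-27) = -2052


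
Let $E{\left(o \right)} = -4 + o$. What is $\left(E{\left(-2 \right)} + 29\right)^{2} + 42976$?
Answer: $43505$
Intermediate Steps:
$\left(E{\left(-2 \right)} + 29\right)^{2} + 42976 = \left(\left(-4 - 2\right) + 29\right)^{2} + 42976 = \left(-6 + 29\right)^{2} + 42976 = 23^{2} + 42976 = 529 + 42976 = 43505$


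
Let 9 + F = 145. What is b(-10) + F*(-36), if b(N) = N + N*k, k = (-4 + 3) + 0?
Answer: -4896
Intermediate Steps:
k = -1 (k = -1 + 0 = -1)
F = 136 (F = -9 + 145 = 136)
b(N) = 0 (b(N) = N + N*(-1) = N - N = 0)
b(-10) + F*(-36) = 0 + 136*(-36) = 0 - 4896 = -4896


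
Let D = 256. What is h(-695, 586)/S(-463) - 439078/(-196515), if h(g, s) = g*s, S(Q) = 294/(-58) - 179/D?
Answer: 54017831685854/765032895 ≈ 70609.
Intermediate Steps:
S(Q) = -42823/7424 (S(Q) = 294/(-58) - 179/256 = 294*(-1/58) - 179*1/256 = -147/29 - 179/256 = -42823/7424)
h(-695, 586)/S(-463) - 439078/(-196515) = (-695*586)/(-42823/7424) - 439078/(-196515) = -407270*(-7424/42823) - 439078*(-1/196515) = 3023572480/42823 + 439078/196515 = 54017831685854/765032895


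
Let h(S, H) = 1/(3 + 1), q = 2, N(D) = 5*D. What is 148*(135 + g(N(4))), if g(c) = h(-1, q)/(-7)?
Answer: 139823/7 ≈ 19975.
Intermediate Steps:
h(S, H) = ¼ (h(S, H) = 1/4 = ¼)
g(c) = -1/28 (g(c) = (¼)/(-7) = (¼)*(-⅐) = -1/28)
148*(135 + g(N(4))) = 148*(135 - 1/28) = 148*(3779/28) = 139823/7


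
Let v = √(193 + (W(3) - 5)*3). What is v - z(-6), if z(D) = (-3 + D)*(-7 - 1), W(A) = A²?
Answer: -72 + √205 ≈ -57.682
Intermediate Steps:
z(D) = 24 - 8*D (z(D) = (-3 + D)*(-8) = 24 - 8*D)
v = √205 (v = √(193 + (3² - 5)*3) = √(193 + (9 - 5)*3) = √(193 + 4*3) = √(193 + 12) = √205 ≈ 14.318)
v - z(-6) = √205 - (24 - 8*(-6)) = √205 - (24 + 48) = √205 - 1*72 = √205 - 72 = -72 + √205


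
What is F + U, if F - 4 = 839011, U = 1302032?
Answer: 2141047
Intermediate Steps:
F = 839015 (F = 4 + 839011 = 839015)
F + U = 839015 + 1302032 = 2141047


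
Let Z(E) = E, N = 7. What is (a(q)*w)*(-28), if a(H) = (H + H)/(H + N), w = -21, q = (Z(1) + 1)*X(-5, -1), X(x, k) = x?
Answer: 3920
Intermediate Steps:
q = -10 (q = (1 + 1)*(-5) = 2*(-5) = -10)
a(H) = 2*H/(7 + H) (a(H) = (H + H)/(H + 7) = (2*H)/(7 + H) = 2*H/(7 + H))
(a(q)*w)*(-28) = ((2*(-10)/(7 - 10))*(-21))*(-28) = ((2*(-10)/(-3))*(-21))*(-28) = ((2*(-10)*(-⅓))*(-21))*(-28) = ((20/3)*(-21))*(-28) = -140*(-28) = 3920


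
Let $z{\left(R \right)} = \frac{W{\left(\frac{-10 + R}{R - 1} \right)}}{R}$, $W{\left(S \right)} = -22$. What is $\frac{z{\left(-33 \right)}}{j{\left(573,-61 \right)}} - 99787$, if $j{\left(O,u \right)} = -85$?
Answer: $- \frac{25445687}{255} \approx -99787.0$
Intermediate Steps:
$z{\left(R \right)} = - \frac{22}{R}$
$\frac{z{\left(-33 \right)}}{j{\left(573,-61 \right)}} - 99787 = \frac{\left(-22\right) \frac{1}{-33}}{-85} - 99787 = \left(-22\right) \left(- \frac{1}{33}\right) \left(- \frac{1}{85}\right) - 99787 = \frac{2}{3} \left(- \frac{1}{85}\right) - 99787 = - \frac{2}{255} - 99787 = - \frac{25445687}{255}$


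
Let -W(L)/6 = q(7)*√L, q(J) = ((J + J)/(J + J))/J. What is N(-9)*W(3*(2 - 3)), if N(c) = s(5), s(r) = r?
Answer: -30*I*√3/7 ≈ -7.4231*I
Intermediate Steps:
N(c) = 5
q(J) = 1/J (q(J) = ((2*J)/((2*J)))/J = ((2*J)*(1/(2*J)))/J = 1/J)
W(L) = -6*√L/7
N(-9)*W(3*(2 - 3)) = 5*(-6*√3*√(2 - 3)/7) = 5*(-6*I*√3/7) = -30*I*√3/7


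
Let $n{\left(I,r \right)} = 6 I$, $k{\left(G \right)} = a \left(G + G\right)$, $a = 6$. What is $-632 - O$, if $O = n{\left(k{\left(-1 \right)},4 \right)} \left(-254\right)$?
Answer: $-18920$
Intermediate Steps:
$k{\left(G \right)} = 12 G$ ($k{\left(G \right)} = 6 \left(G + G\right) = 6 \cdot 2 G = 12 G$)
$O = 18288$ ($O = 6 \cdot 12 \left(-1\right) \left(-254\right) = 6 \left(-12\right) \left(-254\right) = \left(-72\right) \left(-254\right) = 18288$)
$-632 - O = -632 - 18288 = -18920$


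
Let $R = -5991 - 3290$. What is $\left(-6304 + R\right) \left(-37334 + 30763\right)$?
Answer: $102409035$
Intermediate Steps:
$R = -9281$
$\left(-6304 + R\right) \left(-37334 + 30763\right) = \left(-6304 - 9281\right) \left(-37334 + 30763\right) = \left(-15585\right) \left(-6571\right) = 102409035$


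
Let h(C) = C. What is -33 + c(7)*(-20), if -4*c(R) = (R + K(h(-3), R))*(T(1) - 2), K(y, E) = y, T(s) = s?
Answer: -53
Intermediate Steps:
c(R) = -3/4 + R/4 (c(R) = -(R - 3)*(1 - 2)/4 = -(-3 + R)*(-1)/4 = -(3 - R)/4 = -3/4 + R/4)
-33 + c(7)*(-20) = -33 + (-3/4 + (1/4)*7)*(-20) = -33 + (-3/4 + 7/4)*(-20) = -33 + 1*(-20) = -33 - 20 = -53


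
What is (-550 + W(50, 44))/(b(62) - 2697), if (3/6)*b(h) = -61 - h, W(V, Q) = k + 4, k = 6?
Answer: 20/109 ≈ 0.18349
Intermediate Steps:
W(V, Q) = 10 (W(V, Q) = 6 + 4 = 10)
b(h) = -122 - 2*h (b(h) = 2*(-61 - h) = -122 - 2*h)
(-550 + W(50, 44))/(b(62) - 2697) = (-550 + 10)/((-122 - 2*62) - 2697) = -540/((-122 - 124) - 2697) = -540/(-246 - 2697) = -540/(-2943) = -540*(-1/2943) = 20/109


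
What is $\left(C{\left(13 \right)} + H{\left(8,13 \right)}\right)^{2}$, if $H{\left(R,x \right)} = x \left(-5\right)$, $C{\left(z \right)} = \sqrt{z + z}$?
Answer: $\left(65 - \sqrt{26}\right)^{2} \approx 3588.1$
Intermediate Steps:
$C{\left(z \right)} = \sqrt{2} \sqrt{z}$ ($C{\left(z \right)} = \sqrt{2 z} = \sqrt{2} \sqrt{z}$)
$H{\left(R,x \right)} = - 5 x$
$\left(C{\left(13 \right)} + H{\left(8,13 \right)}\right)^{2} = \left(\sqrt{2} \sqrt{13} - 65\right)^{2} = \left(\sqrt{26} - 65\right)^{2} = \left(-65 + \sqrt{26}\right)^{2}$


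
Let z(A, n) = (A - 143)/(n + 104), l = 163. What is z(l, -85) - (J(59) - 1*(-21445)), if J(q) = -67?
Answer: -406162/19 ≈ -21377.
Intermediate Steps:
z(A, n) = (-143 + A)/(104 + n)
z(l, -85) - (J(59) - 1*(-21445)) = (-143 + 163)/(104 - 85) - (-67 - 1*(-21445)) = 20/19 - (-67 + 21445) = (1/19)*20 - 1*21378 = 20/19 - 21378 = -406162/19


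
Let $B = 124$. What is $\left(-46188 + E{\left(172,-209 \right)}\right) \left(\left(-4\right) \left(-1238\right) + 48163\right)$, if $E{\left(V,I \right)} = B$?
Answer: $-2446689360$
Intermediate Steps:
$E{\left(V,I \right)} = 124$
$\left(-46188 + E{\left(172,-209 \right)}\right) \left(\left(-4\right) \left(-1238\right) + 48163\right) = \left(-46188 + 124\right) \left(\left(-4\right) \left(-1238\right) + 48163\right) = - 46064 \left(4952 + 48163\right) = \left(-46064\right) 53115 = -2446689360$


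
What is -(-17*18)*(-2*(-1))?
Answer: 612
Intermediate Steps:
-(-17*18)*(-2*(-1)) = -(-306)*2 = -1*(-612) = 612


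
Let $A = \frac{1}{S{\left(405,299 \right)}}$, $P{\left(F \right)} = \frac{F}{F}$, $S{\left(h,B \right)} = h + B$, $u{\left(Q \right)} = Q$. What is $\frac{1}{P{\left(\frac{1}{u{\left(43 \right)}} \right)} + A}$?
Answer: $\frac{704}{705} \approx 0.99858$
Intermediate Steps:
$S{\left(h,B \right)} = B + h$
$P{\left(F \right)} = 1$
$A = \frac{1}{704}$ ($A = \frac{1}{299 + 405} = \frac{1}{704} \approx 0.0014205$)
$\frac{1}{P{\left(\frac{1}{u{\left(43 \right)}} \right)} + A} = \frac{1}{1 + \frac{1}{704}} = \frac{1}{\frac{705}{704}} = \frac{704}{705}$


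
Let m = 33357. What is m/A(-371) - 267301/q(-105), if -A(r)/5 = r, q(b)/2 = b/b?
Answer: -495776641/3710 ≈ -1.3363e+5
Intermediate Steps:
q(b) = 2 (q(b) = 2*(b/b) = 2*1 = 2)
A(r) = -5*r
m/A(-371) - 267301/q(-105) = 33357/((-5*(-371))) - 267301/2 = 33357/1855 - 267301*1/2 = 33357*(1/1855) - 267301/2 = 33357/1855 - 267301/2 = -495776641/3710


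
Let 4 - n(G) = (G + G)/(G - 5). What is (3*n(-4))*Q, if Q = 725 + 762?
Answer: 41636/3 ≈ 13879.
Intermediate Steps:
Q = 1487
n(G) = 4 - 2*G/(-5 + G) (n(G) = 4 - (G + G)/(G - 5) = 4 - 2*G/(-5 + G))
(3*n(-4))*Q = (3*(2*(-10 - 4)/(-5 - 4)))*1487 = (3*(2*(-14)/(-9)))*1487 = (3*(2*(-⅑)*(-14)))*1487 = (3*(28/9))*1487 = (28/3)*1487 = 41636/3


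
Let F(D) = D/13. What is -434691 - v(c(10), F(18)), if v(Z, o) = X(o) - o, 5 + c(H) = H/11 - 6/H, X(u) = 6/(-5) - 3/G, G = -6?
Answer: -56509559/130 ≈ -4.3469e+5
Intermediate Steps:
F(D) = D/13 (F(D) = D*(1/13) = D/13)
X(u) = -7/10 (X(u) = 6/(-5) - 3/(-6) = 6*(-⅕) - 3*(-⅙) = -6/5 + ½ = -7/10)
c(H) = -5 - 6/H + H/11 (c(H) = -5 + (H/11 - 6/H) = -5 + (-6/H + H/11) = -5 - 6/H + H/11)
v(Z, o) = -7/10 - o
-434691 - v(c(10), F(18)) = -434691 - (-7/10 - 18/13) = -434691 - 1*(-271/130) = -434691 + 271/130 = -56509559/130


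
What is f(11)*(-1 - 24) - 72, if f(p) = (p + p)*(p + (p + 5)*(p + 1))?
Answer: -111722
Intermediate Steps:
f(p) = 2*p*(p + (1 + p)*(5 + p)) (f(p) = (2*p)*(p + (5 + p)*(1 + p)) = (2*p)*(p + (1 + p)*(5 + p)) = 2*p*(p + (1 + p)*(5 + p)))
f(11)*(-1 - 24) - 72 = (2*11*(5 + 11² + 7*11))*(-1 - 24) - 72 = (2*11*(5 + 121 + 77))*(-25) - 72 = (2*11*203)*(-25) - 72 = 4466*(-25) - 72 = -111650 - 72 = -111722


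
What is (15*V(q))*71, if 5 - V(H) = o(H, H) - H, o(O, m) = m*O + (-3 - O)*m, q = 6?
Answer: 30885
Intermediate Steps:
o(O, m) = O*m + m*(-3 - O)
V(H) = 5 + 4*H (V(H) = 5 - (-3*H - H) = 5 - (-4)*H = 5 + 4*H)
(15*V(q))*71 = (15*(5 + 4*6))*71 = (15*(5 + 24))*71 = (15*29)*71 = 435*71 = 30885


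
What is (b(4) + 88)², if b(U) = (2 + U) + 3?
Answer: 9409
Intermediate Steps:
b(U) = 5 + U
(b(4) + 88)² = ((5 + 4) + 88)² = (9 + 88)² = 97² = 9409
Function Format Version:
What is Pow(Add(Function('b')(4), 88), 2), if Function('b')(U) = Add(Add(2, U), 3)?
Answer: 9409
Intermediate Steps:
Function('b')(U) = Add(5, U)
Pow(Add(Function('b')(4), 88), 2) = Pow(Add(Add(5, 4), 88), 2) = Pow(Add(9, 88), 2) = Pow(97, 2) = 9409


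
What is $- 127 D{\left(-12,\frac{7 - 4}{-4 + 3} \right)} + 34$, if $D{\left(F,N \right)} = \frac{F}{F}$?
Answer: $-93$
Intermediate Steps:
$D{\left(F,N \right)} = 1$
$- 127 D{\left(-12,\frac{7 - 4}{-4 + 3} \right)} + 34 = \left(-127\right) 1 + 34 = -127 + 34 = -93$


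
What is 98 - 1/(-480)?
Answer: 47041/480 ≈ 98.002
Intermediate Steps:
98 - 1/(-480) = 98 - 1*(-1/480) = 98 + 1/480 = 47041/480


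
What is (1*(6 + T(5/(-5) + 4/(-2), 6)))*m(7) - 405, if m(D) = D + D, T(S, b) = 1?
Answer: -307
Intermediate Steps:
m(D) = 2*D
(1*(6 + T(5/(-5) + 4/(-2), 6)))*m(7) - 405 = (1*(6 + 1))*(2*7) - 405 = (1*7)*14 - 405 = 7*14 - 405 = 98 - 405 = -307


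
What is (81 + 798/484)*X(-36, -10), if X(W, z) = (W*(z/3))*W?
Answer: -43202160/121 ≈ -3.5704e+5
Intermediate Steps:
X(W, z) = z*W²/3 (X(W, z) = (W*(z*(⅓)))*W = (W*(z/3))*W = (W*z/3)*W = z*W²/3)
(81 + 798/484)*X(-36, -10) = (81 + 798/484)*((⅓)*(-10)*(-36)²) = (81 + 798*(1/484))*((⅓)*(-10)*1296) = (81 + 399/242)*(-4320) = (20001/242)*(-4320) = -43202160/121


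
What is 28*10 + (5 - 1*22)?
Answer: 263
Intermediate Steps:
28*10 + (5 - 1*22) = 280 + (5 - 22) = 280 - 17 = 263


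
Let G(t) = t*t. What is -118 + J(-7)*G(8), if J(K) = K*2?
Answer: -1014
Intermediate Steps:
J(K) = 2*K
G(t) = t²
-118 + J(-7)*G(8) = -118 + (2*(-7))*8² = -118 - 14*64 = -118 - 896 = -1014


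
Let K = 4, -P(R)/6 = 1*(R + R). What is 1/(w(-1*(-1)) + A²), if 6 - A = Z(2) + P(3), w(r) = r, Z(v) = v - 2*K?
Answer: 1/2305 ≈ 0.00043384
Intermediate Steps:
P(R) = -12*R (P(R) = -6*(R + R) = -6*2*R = -12*R)
Z(v) = -8 + v (Z(v) = v - 2*4 = v - 8 = -8 + v)
A = 48 (A = 6 - ((-8 + 2) - 12*3) = 6 - (-6 - 36) = 6 - 1*(-42) = 6 + 42 = 48)
1/(w(-1*(-1)) + A²) = 1/(-1*(-1) + 48²) = 1/(1 + 2304) = 1/2305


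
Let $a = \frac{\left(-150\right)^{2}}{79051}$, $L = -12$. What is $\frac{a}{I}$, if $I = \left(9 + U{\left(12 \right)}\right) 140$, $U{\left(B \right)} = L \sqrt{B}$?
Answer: $- \frac{375}{33754777} - \frac{1000 \sqrt{3}}{33754777} \approx -6.2422 \cdot 10^{-5}$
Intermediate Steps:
$U{\left(B \right)} = - 12 \sqrt{B}$
$a = \frac{22500}{79051}$ ($a = 22500 \cdot \frac{1}{79051} = \frac{22500}{79051} \approx 0.28463$)
$I = 1260 - 3360 \sqrt{3}$ ($I = \left(9 - 12 \sqrt{12}\right) 140 = \left(9 - 12 \cdot 2 \sqrt{3}\right) 140 = \left(9 - 24 \sqrt{3}\right) 140 = 1260 - 3360 \sqrt{3} \approx -4559.7$)
$\frac{a}{I} = \frac{22500}{79051 \left(1260 - 3360 \sqrt{3}\right)}$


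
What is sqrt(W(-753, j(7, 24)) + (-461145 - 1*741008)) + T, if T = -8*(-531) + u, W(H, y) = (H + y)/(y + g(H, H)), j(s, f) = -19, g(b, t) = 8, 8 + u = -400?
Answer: 3840 + I*sqrt(145452021)/11 ≈ 3840.0 + 1096.4*I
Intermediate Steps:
u = -408 (u = -8 - 400 = -408)
W(H, y) = (H + y)/(8 + y) (W(H, y) = (H + y)/(y + 8) = (H + y)/(8 + y))
T = 3840 (T = -8*(-531) - 408 = 4248 - 408 = 3840)
sqrt(W(-753, j(7, 24)) + (-461145 - 1*741008)) + T = sqrt((-753 - 19)/(8 - 19) + (-461145 - 1*741008)) + 3840 = sqrt(-772/(-11) + (-461145 - 741008)) + 3840 = sqrt(-1/11*(-772) - 1202153) + 3840 = sqrt(772/11 - 1202153) + 3840 = sqrt(-13222911/11) + 3840 = I*sqrt(145452021)/11 + 3840 = 3840 + I*sqrt(145452021)/11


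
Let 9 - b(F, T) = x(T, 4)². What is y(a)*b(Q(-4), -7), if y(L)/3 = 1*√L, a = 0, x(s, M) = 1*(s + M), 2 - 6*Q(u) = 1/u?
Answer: 0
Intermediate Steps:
Q(u) = ⅓ - 1/(6*u)
x(s, M) = M + s (x(s, M) = 1*(M + s) = M + s)
y(L) = 3*√L (y(L) = 3*(1*√L) = 3*√L)
b(F, T) = 9 - (4 + T)²
y(a)*b(Q(-4), -7) = (3*√0)*(9 - (4 - 7)²) = (3*0)*(9 - 1*(-3)²) = 0*(9 - 1*9) = 0*(9 - 9) = 0*0 = 0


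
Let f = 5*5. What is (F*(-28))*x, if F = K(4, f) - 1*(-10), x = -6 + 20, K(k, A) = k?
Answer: -5488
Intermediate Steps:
f = 25
x = 14
F = 14 (F = 4 - 1*(-10) = 4 + 10 = 14)
(F*(-28))*x = (14*(-28))*14 = -392*14 = -5488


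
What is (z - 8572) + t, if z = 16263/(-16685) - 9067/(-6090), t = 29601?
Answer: 85473745163/4064466 ≈ 21030.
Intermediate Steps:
z = 2089649/4064466 (z = 16263*(-1/16685) - 9067*(-1/6090) = -16263/16685 + 9067/6090 = 2089649/4064466 ≈ 0.51413)
(z - 8572) + t = (2089649/4064466 - 8572) + 29601 = -34838512903/4064466 + 29601 = 85473745163/4064466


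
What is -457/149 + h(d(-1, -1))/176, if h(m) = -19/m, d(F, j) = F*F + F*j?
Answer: -163695/52448 ≈ -3.1211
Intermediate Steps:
d(F, j) = F**2 + F*j
-457/149 + h(d(-1, -1))/176 = -457/149 - 19*(-1/(-1 - 1))/176 = -457*1/149 - 19/((-1*(-2)))*(1/176) = -457/149 - 19/2*(1/176) = -457/149 - 19*1/2*(1/176) = -457/149 - 19/2*1/176 = -457/149 - 19/352 = -163695/52448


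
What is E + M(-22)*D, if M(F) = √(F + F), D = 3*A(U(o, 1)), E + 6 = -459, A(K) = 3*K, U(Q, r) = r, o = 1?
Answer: -465 + 18*I*√11 ≈ -465.0 + 59.699*I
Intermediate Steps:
E = -465 (E = -6 - 459 = -465)
D = 9 (D = 3*(3*1) = 3*3 = 9)
M(F) = √2*√F (M(F) = √(2*F) = √2*√F)
E + M(-22)*D = -465 + (√2*√(-22))*9 = -465 + (√2*(I*√22))*9 = -465 + (2*I*√11)*9 = -465 + 18*I*√11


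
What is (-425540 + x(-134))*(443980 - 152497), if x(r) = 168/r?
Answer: -8310548764512/67 ≈ -1.2404e+11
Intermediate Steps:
(-425540 + x(-134))*(443980 - 152497) = (-425540 + 168/(-134))*(443980 - 152497) = (-425540 + 168*(-1/134))*291483 = (-425540 - 84/67)*291483 = -28511264/67*291483 = -8310548764512/67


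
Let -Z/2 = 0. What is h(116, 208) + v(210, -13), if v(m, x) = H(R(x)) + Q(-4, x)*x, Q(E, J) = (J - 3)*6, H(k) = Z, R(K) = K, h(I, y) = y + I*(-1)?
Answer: 1340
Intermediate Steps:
h(I, y) = y - I
Z = 0 (Z = -2*0 = 0)
H(k) = 0
Q(E, J) = -18 + 6*J (Q(E, J) = (-3 + J)*6 = -18 + 6*J)
v(m, x) = x*(-18 + 6*x) (v(m, x) = 0 + (-18 + 6*x)*x = 0 + x*(-18 + 6*x) = x*(-18 + 6*x))
h(116, 208) + v(210, -13) = (208 - 1*116) + 6*(-13)*(-3 - 13) = (208 - 116) + 6*(-13)*(-16) = 92 + 1248 = 1340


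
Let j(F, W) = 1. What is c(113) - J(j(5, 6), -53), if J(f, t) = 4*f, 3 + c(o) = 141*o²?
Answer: 1800422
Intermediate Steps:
c(o) = -3 + 141*o²
c(113) - J(j(5, 6), -53) = (-3 + 141*113²) - 4 = (-3 + 141*12769) - 1*4 = (-3 + 1800429) - 4 = 1800426 - 4 = 1800422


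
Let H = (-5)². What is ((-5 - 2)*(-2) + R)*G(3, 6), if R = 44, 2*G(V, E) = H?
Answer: 725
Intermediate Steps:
H = 25
G(V, E) = 25/2 (G(V, E) = (½)*25 = 25/2)
((-5 - 2)*(-2) + R)*G(3, 6) = ((-5 - 2)*(-2) + 44)*(25/2) = (-7*(-2) + 44)*(25/2) = (14 + 44)*(25/2) = 58*(25/2) = 725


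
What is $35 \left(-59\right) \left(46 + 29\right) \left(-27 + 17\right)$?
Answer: $1548750$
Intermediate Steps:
$35 \left(-59\right) \left(46 + 29\right) \left(-27 + 17\right) = - 2065 \cdot 75 \left(-10\right) = \left(-2065\right) \left(-750\right) = 1548750$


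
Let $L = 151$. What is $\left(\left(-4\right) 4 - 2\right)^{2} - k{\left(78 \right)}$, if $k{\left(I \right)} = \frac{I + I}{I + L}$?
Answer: $\frac{74040}{229} \approx 323.32$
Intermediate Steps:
$k{\left(I \right)} = \frac{2 I}{151 + I}$ ($k{\left(I \right)} = \frac{I + I}{I + 151} = \frac{2 I}{151 + I}$)
$\left(\left(-4\right) 4 - 2\right)^{2} - k{\left(78 \right)} = \left(\left(-4\right) 4 - 2\right)^{2} - 2 \cdot 78 \frac{1}{151 + 78} = \left(-16 - 2\right)^{2} - 2 \cdot 78 \cdot \frac{1}{229} = \left(-18\right)^{2} - 2 \cdot 78 \cdot \frac{1}{229} = 324 - \frac{156}{229} = \frac{74040}{229}$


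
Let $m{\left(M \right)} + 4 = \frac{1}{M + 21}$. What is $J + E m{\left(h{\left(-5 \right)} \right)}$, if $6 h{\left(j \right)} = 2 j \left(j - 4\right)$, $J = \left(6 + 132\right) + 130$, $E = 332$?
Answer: $- \frac{9457}{9} \approx -1050.8$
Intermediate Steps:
$J = 268$ ($J = 138 + 130 = 268$)
$h{\left(j \right)} = \frac{j \left(-4 + j\right)}{3}$ ($h{\left(j \right)} = \frac{2 j \left(j - 4\right)}{6} = \frac{2 j \left(-4 + j\right)}{6} = \frac{j \left(-4 + j\right)}{3}$)
$m{\left(M \right)} = -4 + \frac{1}{21 + M}$ ($m{\left(M \right)} = -4 + \frac{1}{M + 21} = -4 + \frac{1}{21 + M}$)
$J + E m{\left(h{\left(-5 \right)} \right)} = 268 + 332 \frac{-83 - 4 \cdot \frac{1}{3} \left(-5\right) \left(-4 - 5\right)}{21 + \frac{1}{3} \left(-5\right) \left(-4 - 5\right)} = 268 + 332 \frac{-83 - 4 \cdot \frac{1}{3} \left(-5\right) \left(-9\right)}{21 + \frac{1}{3} \left(-5\right) \left(-9\right)} = 268 + 332 \frac{-83 - 60}{21 + 15} = 268 + 332 \frac{-83 - 60}{36} = 268 + 332 \cdot \frac{1}{36} \left(-143\right) = 268 + 332 \left(- \frac{143}{36}\right) = 268 - \frac{11869}{9} = - \frac{9457}{9}$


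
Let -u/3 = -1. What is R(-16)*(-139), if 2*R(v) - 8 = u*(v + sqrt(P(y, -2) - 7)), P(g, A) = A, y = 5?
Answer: 2780 - 1251*I/2 ≈ 2780.0 - 625.5*I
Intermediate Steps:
u = 3 (u = -3*(-1) = 3)
R(v) = 4 + 3*v/2 + 9*I/2 (R(v) = 4 + (3*(v + sqrt(-2 - 7)))/2 = 4 + (3*(v + sqrt(-9)))/2 = 4 + (3*(v + 3*I))/2 = 4 + (3*v + 9*I)/2 = 4 + (3*v/2 + 9*I/2) = 4 + 3*v/2 + 9*I/2)
R(-16)*(-139) = (4 + (3/2)*(-16) + 9*I/2)*(-139) = (4 - 24 + 9*I/2)*(-139) = (-20 + 9*I/2)*(-139) = 2780 - 1251*I/2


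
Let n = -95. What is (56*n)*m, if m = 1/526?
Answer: -2660/263 ≈ -10.114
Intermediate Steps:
m = 1/526 ≈ 0.0019011
(56*n)*m = (56*(-95))*(1/526) = -5320*1/526 = -2660/263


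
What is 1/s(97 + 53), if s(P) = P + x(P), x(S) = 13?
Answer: 1/163 ≈ 0.0061350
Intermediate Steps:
s(P) = 13 + P (s(P) = P + 13 = 13 + P)
1/s(97 + 53) = 1/(13 + (97 + 53)) = 1/(13 + 150) = 1/163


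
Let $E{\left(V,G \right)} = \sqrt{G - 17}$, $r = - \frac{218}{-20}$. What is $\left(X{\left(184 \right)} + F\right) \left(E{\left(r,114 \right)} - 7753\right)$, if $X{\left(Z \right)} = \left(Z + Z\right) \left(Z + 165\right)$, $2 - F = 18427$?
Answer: $-852884271 + 110007 \sqrt{97} \approx -8.518 \cdot 10^{8}$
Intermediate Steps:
$r = \frac{109}{10}$ ($r = \left(-218\right) \left(- \frac{1}{20}\right) = \frac{109}{10} \approx 10.9$)
$F = -18425$ ($F = 2 - 18427 = -18425$)
$E{\left(V,G \right)} = \sqrt{-17 + G}$
$X{\left(Z \right)} = 2 Z \left(165 + Z\right)$
$\left(X{\left(184 \right)} + F\right) \left(E{\left(r,114 \right)} - 7753\right) = \left(2 \cdot 184 \left(165 + 184\right) - 18425\right) \left(\sqrt{-17 + 114} - 7753\right) = \left(2 \cdot 184 \cdot 349 - 18425\right) \left(\sqrt{97} - 7753\right) = \left(128432 - 18425\right) \left(-7753 + \sqrt{97}\right) = 110007 \left(-7753 + \sqrt{97}\right) = -852884271 + 110007 \sqrt{97}$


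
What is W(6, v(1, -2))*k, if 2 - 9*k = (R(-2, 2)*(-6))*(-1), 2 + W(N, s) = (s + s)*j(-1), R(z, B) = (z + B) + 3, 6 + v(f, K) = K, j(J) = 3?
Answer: 800/9 ≈ 88.889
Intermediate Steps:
v(f, K) = -6 + K
R(z, B) = 3 + B + z (R(z, B) = (B + z) + 3 = 3 + B + z)
W(N, s) = -2 + 6*s (W(N, s) = -2 + (s + s)*3 = -2 + (2*s)*3 = -2 + 6*s)
k = -16/9 (k = 2/9 - (3 + 2 - 2)*(-6)*(-1)/9 = 2/9 - 3*(-6)*(-1)/9 = 2/9 - (-2)*(-1) = 2/9 - ⅑*18 = 2/9 - 2 = -16/9 ≈ -1.7778)
W(6, v(1, -2))*k = (-2 + 6*(-6 - 2))*(-16/9) = (-2 + 6*(-8))*(-16/9) = (-2 - 48)*(-16/9) = -50*(-16/9) = 800/9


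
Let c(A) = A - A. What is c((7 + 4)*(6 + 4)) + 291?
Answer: 291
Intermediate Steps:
c(A) = 0
c((7 + 4)*(6 + 4)) + 291 = 0 + 291 = 291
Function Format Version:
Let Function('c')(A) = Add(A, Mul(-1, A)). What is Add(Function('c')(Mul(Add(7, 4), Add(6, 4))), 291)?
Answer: 291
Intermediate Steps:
Function('c')(A) = 0
Add(Function('c')(Mul(Add(7, 4), Add(6, 4))), 291) = Add(0, 291) = 291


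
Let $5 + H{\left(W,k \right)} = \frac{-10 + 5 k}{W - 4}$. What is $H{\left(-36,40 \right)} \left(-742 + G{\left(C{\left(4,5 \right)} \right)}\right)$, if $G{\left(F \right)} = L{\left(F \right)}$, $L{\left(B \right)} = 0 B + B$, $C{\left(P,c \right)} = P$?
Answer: $\frac{14391}{2} \approx 7195.5$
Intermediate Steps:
$L{\left(B \right)} = B$ ($L{\left(B \right)} = 0 + B = B$)
$G{\left(F \right)} = F$
$H{\left(W,k \right)} = -5 + \frac{-10 + 5 k}{-4 + W}$ ($H{\left(W,k \right)} = -5 + \frac{-10 + 5 k}{W - 4} = -5 + \frac{-10 + 5 k}{-4 + W}$)
$H{\left(-36,40 \right)} \left(-742 + G{\left(C{\left(4,5 \right)} \right)}\right) = \frac{5 \left(2 + 40 - -36\right)}{-4 - 36} \left(-742 + 4\right) = \frac{5 \left(2 + 40 + 36\right)}{-40} \left(-738\right) = 5 \left(- \frac{1}{40}\right) 78 \left(-738\right) = \left(- \frac{39}{4}\right) \left(-738\right) = \frac{14391}{2}$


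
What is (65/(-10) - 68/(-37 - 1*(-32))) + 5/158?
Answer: 2817/395 ≈ 7.1316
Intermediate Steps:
(65/(-10) - 68/(-37 - 1*(-32))) + 5/158 = (65*(-⅒) - 68/(-37 + 32)) + (1/158)*5 = (-13/2 - 68/(-5)) + 5/158 = (-13/2 - 68*(-⅕)) + 5/158 = (-13/2 + 68/5) + 5/158 = 71/10 + 5/158 = 2817/395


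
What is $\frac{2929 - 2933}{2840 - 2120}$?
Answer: $- \frac{1}{180} \approx -0.0055556$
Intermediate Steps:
$\frac{2929 - 2933}{2840 - 2120} = - \frac{4}{2840 - 2120} = - \frac{4}{720} = \left(-4\right) \frac{1}{720} = - \frac{1}{180}$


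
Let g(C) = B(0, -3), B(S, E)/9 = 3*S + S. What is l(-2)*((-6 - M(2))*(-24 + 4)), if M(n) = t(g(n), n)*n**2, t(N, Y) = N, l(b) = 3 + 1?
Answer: 480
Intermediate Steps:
l(b) = 4
B(S, E) = 36*S (B(S, E) = 9*(3*S + S) = 9*(4*S) = 36*S)
g(C) = 0 (g(C) = 36*0 = 0)
M(n) = 0 (M(n) = 0*n**2 = 0)
l(-2)*((-6 - M(2))*(-24 + 4)) = 4*((-6 - 1*0)*(-24 + 4)) = 4*((-6 + 0)*(-20)) = 4*(-6*(-20)) = 4*120 = 480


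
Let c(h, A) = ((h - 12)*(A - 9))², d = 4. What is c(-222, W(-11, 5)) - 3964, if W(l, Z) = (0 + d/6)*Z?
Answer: 1754312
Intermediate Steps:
W(l, Z) = 2*Z/3 (W(l, Z) = (0 + 4/6)*Z = (0 + 4*(⅙))*Z = (0 + ⅔)*Z = 2*Z/3)
c(h, A) = (-12 + h)²*(-9 + A)² (c(h, A) = ((-12 + h)*(-9 + A))² = (-12 + h)²*(-9 + A)²)
c(-222, W(-11, 5)) - 3964 = (-12 - 222)²*(-9 + (⅔)*5)² - 3964 = (-234)²*(-9 + 10/3)² - 3964 = 54756*(-17/3)² - 3964 = 54756*(289/9) - 3964 = 1758276 - 3964 = 1754312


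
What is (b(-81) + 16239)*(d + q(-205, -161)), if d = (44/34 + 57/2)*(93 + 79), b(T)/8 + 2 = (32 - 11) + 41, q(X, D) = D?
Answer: 1410765939/17 ≈ 8.2986e+7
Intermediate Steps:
b(T) = 480 (b(T) = -16 + 8*((32 - 11) + 41) = -16 + 8*(21 + 41) = -16 + 8*62 = -16 + 496 = 480)
d = 87118/17 (d = (44*(1/34) + 57*(½))*172 = (22/17 + 57/2)*172 = (1013/34)*172 = 87118/17 ≈ 5124.6)
(b(-81) + 16239)*(d + q(-205, -161)) = (480 + 16239)*(87118/17 - 161) = 16719*(84381/17) = 1410765939/17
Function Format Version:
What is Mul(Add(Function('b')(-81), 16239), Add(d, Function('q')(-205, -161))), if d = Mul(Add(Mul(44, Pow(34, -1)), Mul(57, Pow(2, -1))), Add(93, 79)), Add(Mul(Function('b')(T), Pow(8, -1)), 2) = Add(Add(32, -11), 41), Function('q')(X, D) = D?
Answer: Rational(1410765939, 17) ≈ 8.2986e+7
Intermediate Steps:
Function('b')(T) = 480 (Function('b')(T) = Add(-16, Mul(8, Add(Add(32, -11), 41))) = Add(-16, Mul(8, Add(21, 41))) = Add(-16, Mul(8, 62)) = Add(-16, 496) = 480)
d = Rational(87118, 17) (d = Mul(Add(Mul(44, Rational(1, 34)), Mul(57, Rational(1, 2))), 172) = Mul(Add(Rational(22, 17), Rational(57, 2)), 172) = Mul(Rational(1013, 34), 172) = Rational(87118, 17) ≈ 5124.6)
Mul(Add(Function('b')(-81), 16239), Add(d, Function('q')(-205, -161))) = Mul(Add(480, 16239), Add(Rational(87118, 17), -161)) = Mul(16719, Rational(84381, 17)) = Rational(1410765939, 17)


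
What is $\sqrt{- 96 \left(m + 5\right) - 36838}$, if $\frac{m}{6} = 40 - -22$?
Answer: $i \sqrt{73030} \approx 270.24 i$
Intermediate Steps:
$m = 372$ ($m = 6 \left(40 - -22\right) = 6 \left(40 + 22\right) = 6 \cdot 62 = 372$)
$\sqrt{- 96 \left(m + 5\right) - 36838} = \sqrt{- 96 \left(372 + 5\right) - 36838} = \sqrt{\left(-96\right) 377 - 36838} = \sqrt{-36192 - 36838} = \sqrt{-73030} = i \sqrt{73030}$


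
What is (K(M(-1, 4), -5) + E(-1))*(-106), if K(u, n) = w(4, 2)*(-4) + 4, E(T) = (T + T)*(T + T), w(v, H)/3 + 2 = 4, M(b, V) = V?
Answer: 1696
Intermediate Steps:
w(v, H) = 6 (w(v, H) = -6 + 3*4 = -6 + 12 = 6)
E(T) = 4*T² (E(T) = (2*T)*(2*T) = 4*T²)
K(u, n) = -20 (K(u, n) = 6*(-4) + 4 = -24 + 4 = -20)
(K(M(-1, 4), -5) + E(-1))*(-106) = (-20 + 4*(-1)²)*(-106) = (-20 + 4*1)*(-106) = (-20 + 4)*(-106) = -16*(-106) = 1696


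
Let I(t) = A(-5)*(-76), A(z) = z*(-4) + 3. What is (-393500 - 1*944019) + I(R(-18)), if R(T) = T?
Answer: -1339267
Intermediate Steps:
A(z) = 3 - 4*z (A(z) = -4*z + 3 = 3 - 4*z)
I(t) = -1748 (I(t) = (3 - 4*(-5))*(-76) = (3 + 20)*(-76) = 23*(-76) = -1748)
(-393500 - 1*944019) + I(R(-18)) = (-393500 - 1*944019) - 1748 = (-393500 - 944019) - 1748 = -1337519 - 1748 = -1339267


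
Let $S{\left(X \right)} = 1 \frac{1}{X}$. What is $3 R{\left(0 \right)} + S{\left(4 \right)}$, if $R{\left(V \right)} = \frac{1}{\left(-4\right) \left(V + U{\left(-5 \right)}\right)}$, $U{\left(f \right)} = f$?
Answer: $\frac{2}{5} \approx 0.4$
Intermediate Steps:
$S{\left(X \right)} = \frac{1}{X}$
$R{\left(V \right)} = \frac{1}{20 - 4 V}$ ($R{\left(V \right)} = \frac{1}{\left(-4\right) \left(V - 5\right)} = \frac{1}{\left(-4\right) \left(-5 + V\right)} = \frac{1}{20 - 4 V}$)
$3 R{\left(0 \right)} + S{\left(4 \right)} = 3 \left(- \frac{1}{-20 + 4 \cdot 0}\right) + \frac{1}{4} = 3 \left(- \frac{1}{-20 + 0}\right) + \frac{1}{4} = 3 \left(- \frac{1}{-20}\right) + \frac{1}{4} = 3 \left(\left(-1\right) \left(- \frac{1}{20}\right)\right) + \frac{1}{4} = 3 \cdot \frac{1}{20} + \frac{1}{4} = \frac{3}{20} + \frac{1}{4} = \frac{2}{5}$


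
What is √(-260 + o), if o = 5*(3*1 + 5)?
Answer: 2*I*√55 ≈ 14.832*I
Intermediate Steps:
o = 40 (o = 5*(3 + 5) = 5*8 = 40)
√(-260 + o) = √(-260 + 40) = √(-220) = 2*I*√55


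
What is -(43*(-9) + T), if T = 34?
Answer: 353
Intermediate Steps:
-(43*(-9) + T) = -(43*(-9) + 34) = -(-387 + 34) = -1*(-353) = 353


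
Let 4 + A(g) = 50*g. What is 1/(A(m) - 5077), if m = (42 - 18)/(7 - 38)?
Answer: -31/158711 ≈ -0.00019532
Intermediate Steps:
m = -24/31 (m = 24/(-31) = 24*(-1/31) = -24/31 ≈ -0.77419)
A(g) = -4 + 50*g
1/(A(m) - 5077) = 1/((-4 + 50*(-24/31)) - 5077) = 1/((-4 - 1200/31) - 5077) = 1/(-1324/31 - 5077) = 1/(-158711/31) = -31/158711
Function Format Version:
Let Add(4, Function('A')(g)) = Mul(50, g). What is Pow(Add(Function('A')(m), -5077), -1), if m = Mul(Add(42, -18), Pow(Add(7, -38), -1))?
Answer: Rational(-31, 158711) ≈ -0.00019532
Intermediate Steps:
m = Rational(-24, 31) (m = Mul(24, Pow(-31, -1)) = Mul(24, Rational(-1, 31)) = Rational(-24, 31) ≈ -0.77419)
Function('A')(g) = Add(-4, Mul(50, g))
Pow(Add(Function('A')(m), -5077), -1) = Pow(Add(Add(-4, Mul(50, Rational(-24, 31))), -5077), -1) = Pow(Add(Add(-4, Rational(-1200, 31)), -5077), -1) = Pow(Add(Rational(-1324, 31), -5077), -1) = Pow(Rational(-158711, 31), -1) = Rational(-31, 158711)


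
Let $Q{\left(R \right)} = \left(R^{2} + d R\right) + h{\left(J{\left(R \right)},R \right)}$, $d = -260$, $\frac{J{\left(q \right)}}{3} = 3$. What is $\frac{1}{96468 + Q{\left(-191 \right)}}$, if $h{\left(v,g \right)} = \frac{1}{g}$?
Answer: $\frac{191}{34878318} \approx 5.4762 \cdot 10^{-6}$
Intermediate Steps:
$J{\left(q \right)} = 9$ ($J{\left(q \right)} = 3 \cdot 3 = 9$)
$Q{\left(R \right)} = \frac{1}{R} + R^{2} - 260 R$ ($Q{\left(R \right)} = \left(R^{2} - 260 R\right) + \frac{1}{R} = \frac{1}{R} + R^{2} - 260 R$)
$\frac{1}{96468 + Q{\left(-191 \right)}} = \frac{1}{96468 + \frac{1 + \left(-191\right)^{2} \left(-260 - 191\right)}{-191}} = \frac{1}{96468 - \frac{1 + 36481 \left(-451\right)}{191}} = \frac{1}{96468 - \frac{1 - 16452931}{191}} = \frac{1}{96468 - - \frac{16452930}{191}} = \frac{1}{96468 + \frac{16452930}{191}} = \frac{1}{\frac{34878318}{191}} = \frac{191}{34878318}$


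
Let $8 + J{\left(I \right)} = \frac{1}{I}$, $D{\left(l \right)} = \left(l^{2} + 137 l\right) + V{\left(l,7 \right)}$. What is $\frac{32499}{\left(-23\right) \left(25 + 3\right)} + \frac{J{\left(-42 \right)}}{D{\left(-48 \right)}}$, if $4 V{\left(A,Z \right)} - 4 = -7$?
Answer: $- \frac{72446053}{1435644} \approx -50.462$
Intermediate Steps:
$V{\left(A,Z \right)} = - \frac{3}{4}$ ($V{\left(A,Z \right)} = 1 + \frac{1}{4} \left(-7\right) = 1 - \frac{7}{4} = - \frac{3}{4}$)
$D{\left(l \right)} = - \frac{3}{4} + l^{2} + 137 l$ ($D{\left(l \right)} = \left(l^{2} + 137 l\right) - \frac{3}{4} = - \frac{3}{4} + l^{2} + 137 l$)
$J{\left(I \right)} = -8 + \frac{1}{I}$
$\frac{32499}{\left(-23\right) \left(25 + 3\right)} + \frac{J{\left(-42 \right)}}{D{\left(-48 \right)}} = \frac{32499}{\left(-23\right) \left(25 + 3\right)} + \frac{-8 + \frac{1}{-42}}{- \frac{3}{4} + \left(-48\right)^{2} + 137 \left(-48\right)} = \frac{32499}{\left(-23\right) 28} + \frac{-8 - \frac{1}{42}}{- \frac{3}{4} + 2304 - 6576} = \frac{32499}{-644} - \frac{337}{42 \left(- \frac{17091}{4}\right)} = 32499 \left(- \frac{1}{644}\right) - - \frac{674}{358911} = - \frac{1413}{28} + \frac{674}{358911} = - \frac{72446053}{1435644}$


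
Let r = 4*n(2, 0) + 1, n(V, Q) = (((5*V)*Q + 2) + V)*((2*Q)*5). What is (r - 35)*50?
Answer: -1700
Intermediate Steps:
n(V, Q) = 10*Q*(2 + V + 5*Q*V) (n(V, Q) = ((5*Q*V + 2) + V)*(10*Q) = ((2 + 5*Q*V) + V)*(10*Q) = (2 + V + 5*Q*V)*(10*Q) = 10*Q*(2 + V + 5*Q*V))
r = 1 (r = 4*(10*0*(2 + 2 + 5*0*2)) + 1 = 4*(10*0*(2 + 2 + 0)) + 1 = 4*(10*0*4) + 1 = 4*0 + 1 = 0 + 1 = 1)
(r - 35)*50 = (1 - 35)*50 = -34*50 = -1700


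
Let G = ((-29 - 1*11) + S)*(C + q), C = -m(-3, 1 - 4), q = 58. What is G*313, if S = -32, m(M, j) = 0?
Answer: -1307088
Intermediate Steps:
C = 0 (C = -1*0 = 0)
G = -4176 (G = ((-29 - 1*11) - 32)*(0 + 58) = ((-29 - 11) - 32)*58 = (-40 - 32)*58 = -72*58 = -4176)
G*313 = -4176*313 = -1307088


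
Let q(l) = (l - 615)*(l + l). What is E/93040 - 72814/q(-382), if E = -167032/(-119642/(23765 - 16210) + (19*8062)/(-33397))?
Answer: -17545953550103713/2282409836821132128 ≈ -0.0076875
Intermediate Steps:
q(l) = 2*l*(-615 + l) (q(l) = (-615 + l)*(2*l) = 2*l*(-615 + l))
E = 5268071000465/644117958 (E = -167032/(-119642/7555 + 153178*(-1/33397)) = -167032/(-119642*1/7555 - 153178/33397) = -167032/(-119642/7555 - 153178/33397) = -167032/(-5152943664/252314335) = -167032*(-252314335/5152943664) = 5268071000465/644117958 ≈ 8178.7)
E/93040 - 72814/q(-382) = (5268071000465/644117958)/93040 - 72814*(-1/(764*(-615 - 382))) = (5268071000465/644117958)*(1/93040) - 72814/(2*(-382)*(-997)) = 1053614200093/11985746962464 - 72814/761708 = 1053614200093/11985746962464 - 72814*1/761708 = 1053614200093/11985746962464 - 36407/380854 = -17545953550103713/2282409836821132128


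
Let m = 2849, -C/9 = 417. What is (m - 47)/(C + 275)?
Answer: -1401/1739 ≈ -0.80564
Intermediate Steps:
C = -3753 (C = -9*417 = -3753)
(m - 47)/(C + 275) = (2849 - 47)/(-3753 + 275) = 2802/(-3478) = 2802*(-1/3478) = -1401/1739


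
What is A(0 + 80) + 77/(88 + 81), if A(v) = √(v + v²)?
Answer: 77/169 + 36*√5 ≈ 80.954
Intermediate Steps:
A(0 + 80) + 77/(88 + 81) = √((0 + 80)*(1 + (0 + 80))) + 77/(88 + 81) = √(80*(1 + 80)) + 77/169 = √(80*81) + 77*(1/169) = √6480 + 77/169 = 36*√5 + 77/169 = 77/169 + 36*√5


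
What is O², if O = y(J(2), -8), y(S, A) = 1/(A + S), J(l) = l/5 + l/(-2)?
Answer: 25/1849 ≈ 0.013521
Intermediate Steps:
J(l) = -3*l/10 (J(l) = l*(⅕) + l*(-½) = l/5 - l/2 = -3*l/10)
O = -5/43 (O = 1/(-8 - 3/10*2) = 1/(-8 - ⅗) = 1/(-43/5) = -5/43 ≈ -0.11628)
O² = (-5/43)² = 25/1849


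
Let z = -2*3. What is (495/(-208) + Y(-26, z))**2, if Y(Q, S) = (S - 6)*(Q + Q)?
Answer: 16717714209/43264 ≈ 3.8641e+5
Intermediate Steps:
z = -6
Y(Q, S) = 2*Q*(-6 + S) (Y(Q, S) = (-6 + S)*(2*Q) = 2*Q*(-6 + S))
(495/(-208) + Y(-26, z))**2 = (495/(-208) + 2*(-26)*(-6 - 6))**2 = (495*(-1/208) + 2*(-26)*(-12))**2 = (-495/208 + 624)**2 = (129297/208)**2 = 16717714209/43264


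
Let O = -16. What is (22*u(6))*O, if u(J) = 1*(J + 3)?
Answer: -3168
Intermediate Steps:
u(J) = 3 + J (u(J) = 1*(3 + J) = 3 + J)
(22*u(6))*O = (22*(3 + 6))*(-16) = (22*9)*(-16) = 198*(-16) = -3168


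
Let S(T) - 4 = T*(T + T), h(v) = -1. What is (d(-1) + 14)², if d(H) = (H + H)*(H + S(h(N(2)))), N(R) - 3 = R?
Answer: 16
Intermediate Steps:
N(R) = 3 + R
S(T) = 4 + 2*T² (S(T) = 4 + T*(T + T) = 4 + T*(2*T) = 4 + 2*T²)
d(H) = 2*H*(6 + H) (d(H) = (H + H)*(H + (4 + 2*(-1)²)) = (2*H)*(H + (4 + 2*1)) = (2*H)*(H + (4 + 2)) = (2*H)*(H + 6) = (2*H)*(6 + H) = 2*H*(6 + H))
(d(-1) + 14)² = (2*(-1)*(6 - 1) + 14)² = (2*(-1)*5 + 14)² = (-10 + 14)² = 4² = 16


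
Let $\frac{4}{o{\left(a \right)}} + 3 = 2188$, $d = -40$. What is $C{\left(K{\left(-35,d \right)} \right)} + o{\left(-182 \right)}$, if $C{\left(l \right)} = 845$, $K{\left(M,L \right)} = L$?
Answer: $\frac{1846329}{2185} \approx 845.0$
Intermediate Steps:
$o{\left(a \right)} = \frac{4}{2185}$ ($o{\left(a \right)} = \frac{4}{-3 + 2188} = \frac{4}{2185}$)
$C{\left(K{\left(-35,d \right)} \right)} + o{\left(-182 \right)} = 845 + \frac{4}{2185} = \frac{1846329}{2185}$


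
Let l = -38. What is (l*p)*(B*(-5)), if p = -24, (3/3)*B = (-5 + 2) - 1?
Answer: 18240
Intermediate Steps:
B = -4 (B = (-5 + 2) - 1 = -3 - 1 = -4)
(l*p)*(B*(-5)) = (-38*(-24))*(-4*(-5)) = 912*20 = 18240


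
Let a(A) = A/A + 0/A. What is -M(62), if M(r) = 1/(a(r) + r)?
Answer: -1/63 ≈ -0.015873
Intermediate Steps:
a(A) = 1 (a(A) = 1 + 0 = 1)
M(r) = 1/(1 + r)
-M(62) = -1/(1 + 62) = -1/63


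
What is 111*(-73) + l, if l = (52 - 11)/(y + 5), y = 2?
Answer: -56680/7 ≈ -8097.1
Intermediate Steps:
l = 41/7 (l = (52 - 11)/(2 + 5) = 41/7 ≈ 5.8571)
111*(-73) + l = 111*(-73) + 41/7 = -8103 + 41/7 = -56680/7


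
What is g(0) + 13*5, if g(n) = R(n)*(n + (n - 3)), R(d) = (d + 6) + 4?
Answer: 35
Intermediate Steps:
R(d) = 10 + d (R(d) = (6 + d) + 4 = 10 + d)
g(n) = (-3 + 2*n)*(10 + n) (g(n) = (10 + n)*(n + (n - 3)) = (10 + n)*(n + (-3 + n)) = (10 + n)*(-3 + 2*n) = (-3 + 2*n)*(10 + n))
g(0) + 13*5 = (-3 + 2*0)*(10 + 0) + 13*5 = (-3 + 0)*10 + 65 = -3*10 + 65 = -30 + 65 = 35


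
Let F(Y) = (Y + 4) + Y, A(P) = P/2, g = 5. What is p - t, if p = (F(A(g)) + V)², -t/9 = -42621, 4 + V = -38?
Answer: -382500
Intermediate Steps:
V = -42 (V = -4 - 38 = -42)
A(P) = P/2 (A(P) = P*(½) = P/2)
t = 383589 (t = -9*(-42621) = 383589)
F(Y) = 4 + 2*Y (F(Y) = (4 + Y) + Y = 4 + 2*Y)
p = 1089 (p = ((4 + 2*((½)*5)) - 42)² = ((4 + 2*(5/2)) - 42)² = ((4 + 5) - 42)² = (9 - 42)² = (-33)² = 1089)
p - t = 1089 - 1*383589 = 1089 - 383589 = -382500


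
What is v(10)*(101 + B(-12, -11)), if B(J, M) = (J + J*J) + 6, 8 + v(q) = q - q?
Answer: -1912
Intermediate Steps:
v(q) = -8 (v(q) = -8 + (q - q) = -8 + 0 = -8)
B(J, M) = 6 + J + J² (B(J, M) = (J + J²) + 6 = 6 + J + J²)
v(10)*(101 + B(-12, -11)) = -8*(101 + (6 - 12 + (-12)²)) = -8*(101 + (6 - 12 + 144)) = -8*(101 + 138) = -8*239 = -1912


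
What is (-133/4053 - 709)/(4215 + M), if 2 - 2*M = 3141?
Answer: -821060/3063489 ≈ -0.26801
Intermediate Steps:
M = -3139/2 (M = 1 - ½*3141 = 1 - 3141/2 = -3139/2 ≈ -1569.5)
(-133/4053 - 709)/(4215 + M) = (-133/4053 - 709)/(4215 - 3139/2) = (-133*1/4053 - 709)/(5291/2) = (-19/579 - 709)*(2/5291) = -410530/579*2/5291 = -821060/3063489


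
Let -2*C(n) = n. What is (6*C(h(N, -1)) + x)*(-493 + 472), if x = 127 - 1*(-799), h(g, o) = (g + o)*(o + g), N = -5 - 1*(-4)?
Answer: -19194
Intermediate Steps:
N = -1 (N = -5 + 4 = -1)
h(g, o) = (g + o)² (h(g, o) = (g + o)*(g + o) = (g + o)²)
C(n) = -n/2
x = 926 (x = 127 + 799 = 926)
(6*C(h(N, -1)) + x)*(-493 + 472) = (6*(-(-1 - 1)²/2) + 926)*(-493 + 472) = (6*(-½*(-2)²) + 926)*(-21) = (6*(-½*4) + 926)*(-21) = (6*(-2) + 926)*(-21) = (-12 + 926)*(-21) = 914*(-21) = -19194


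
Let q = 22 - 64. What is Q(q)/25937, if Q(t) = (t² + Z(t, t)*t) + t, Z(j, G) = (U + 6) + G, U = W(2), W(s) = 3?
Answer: 84/701 ≈ 0.11983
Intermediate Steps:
U = 3
Z(j, G) = 9 + G (Z(j, G) = (3 + 6) + G = 9 + G)
q = -42
Q(t) = t + t² + t*(9 + t) (Q(t) = (t² + (9 + t)*t) + t = (t² + t*(9 + t)) + t = t + t² + t*(9 + t))
Q(q)/25937 = (2*(-42)*(5 - 42))/25937 = (2*(-42)*(-37))*(1/25937) = 3108*(1/25937) = 84/701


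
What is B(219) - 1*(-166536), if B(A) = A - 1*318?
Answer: 166437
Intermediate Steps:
B(A) = -318 + A (B(A) = A - 318 = -318 + A)
B(219) - 1*(-166536) = (-318 + 219) - 1*(-166536) = -99 + 166536 = 166437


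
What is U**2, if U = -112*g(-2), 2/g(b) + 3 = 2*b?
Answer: 1024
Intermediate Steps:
g(b) = 2/(-3 + 2*b)
U = 32 (U = -224/(-3 + 2*(-2)) = -224/(-3 - 4) = -224/(-7) = -224*(-1)/7 = -112*(-2/7) = 32)
U**2 = 32**2 = 1024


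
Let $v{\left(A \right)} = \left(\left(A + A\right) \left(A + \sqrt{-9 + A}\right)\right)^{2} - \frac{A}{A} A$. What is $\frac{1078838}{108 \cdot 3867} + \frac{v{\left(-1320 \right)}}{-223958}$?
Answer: $- \frac{180994013736176297}{3340461546} + \frac{9199872000 i \sqrt{1329}}{111979} \approx -5.4182 \cdot 10^{7} + 2.9951 \cdot 10^{6} i$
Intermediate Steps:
$v{\left(A \right)} = - A + 4 A^{2} \left(A + \sqrt{-9 + A}\right)^{2}$ ($v{\left(A \right)} = \left(2 A \left(A + \sqrt{-9 + A}\right)\right)^{2} - 1 A = \left(2 A \left(A + \sqrt{-9 + A}\right)\right)^{2} - A = 4 A^{2} \left(A + \sqrt{-9 + A}\right)^{2} - A = - A + 4 A^{2} \left(A + \sqrt{-9 + A}\right)^{2}$)
$\frac{1078838}{108 \cdot 3867} + \frac{v{\left(-1320 \right)}}{-223958} = \frac{1078838}{108 \cdot 3867} + \frac{\left(-1320\right) \left(-1 + 4 \left(-1320\right) \left(-1320 + \sqrt{-9 - 1320}\right)^{2}\right)}{-223958} = \frac{1078838}{417636} + - 1320 \left(-1 + 4 \left(-1320\right) \left(-1320 + \sqrt{-1329}\right)^{2}\right) \left(- \frac{1}{223958}\right) = 1078838 \cdot \frac{1}{417636} + - 1320 \left(-1 + 4 \left(-1320\right) \left(-1320 + i \sqrt{1329}\right)^{2}\right) \left(- \frac{1}{223958}\right) = \frac{539419}{208818} + - 1320 \left(-1 - 5280 \left(-1320 + i \sqrt{1329}\right)^{2}\right) \left(- \frac{1}{223958}\right) = \frac{539419}{208818} + \left(1320 + 6969600 \left(-1320 + i \sqrt{1329}\right)^{2}\right) \left(- \frac{1}{223958}\right) = \frac{539419}{208818} - \left(\frac{660}{111979} + \frac{3484800 \left(-1320 + i \sqrt{1329}\right)^{2}}{111979}\right) = \frac{60265780321}{23383230822} - \frac{3484800 \left(-1320 + i \sqrt{1329}\right)^{2}}{111979}$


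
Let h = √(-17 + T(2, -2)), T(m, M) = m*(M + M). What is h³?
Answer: -125*I ≈ -125.0*I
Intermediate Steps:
T(m, M) = 2*M*m (T(m, M) = m*(2*M) = 2*M*m)
h = 5*I (h = √(-17 + 2*(-2)*2) = √(-17 - 8) = √(-25) = 5*I ≈ 5.0*I)
h³ = (5*I)³ = -125*I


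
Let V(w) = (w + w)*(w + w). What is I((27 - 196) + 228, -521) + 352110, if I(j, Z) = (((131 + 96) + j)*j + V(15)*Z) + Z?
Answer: -100437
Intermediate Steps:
V(w) = 4*w² (V(w) = (2*w)*(2*w) = 4*w²)
I(j, Z) = 901*Z + j*(227 + j) (I(j, Z) = (((131 + 96) + j)*j + (4*15²)*Z) + Z = ((227 + j)*j + (4*225)*Z) + Z = (j*(227 + j) + 900*Z) + Z = (900*Z + j*(227 + j)) + Z = 901*Z + j*(227 + j))
I((27 - 196) + 228, -521) + 352110 = (((27 - 196) + 228)² + 227*((27 - 196) + 228) + 901*(-521)) + 352110 = ((-169 + 228)² + 227*(-169 + 228) - 469421) + 352110 = (59² + 227*59 - 469421) + 352110 = (3481 + 13393 - 469421) + 352110 = -452547 + 352110 = -100437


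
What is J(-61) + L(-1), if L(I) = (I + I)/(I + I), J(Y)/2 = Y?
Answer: -121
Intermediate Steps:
J(Y) = 2*Y
L(I) = 1 (L(I) = (2*I)/((2*I)) = (2*I)*(1/(2*I)) = 1)
J(-61) + L(-1) = 2*(-61) + 1 = -122 + 1 = -121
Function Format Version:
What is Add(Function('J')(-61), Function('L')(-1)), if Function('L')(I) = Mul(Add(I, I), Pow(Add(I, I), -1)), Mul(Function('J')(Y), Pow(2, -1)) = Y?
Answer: -121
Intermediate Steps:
Function('J')(Y) = Mul(2, Y)
Function('L')(I) = 1 (Function('L')(I) = Mul(Mul(2, I), Pow(Mul(2, I), -1)) = Mul(Mul(2, I), Mul(Rational(1, 2), Pow(I, -1))) = 1)
Add(Function('J')(-61), Function('L')(-1)) = Add(Mul(2, -61), 1) = Add(-122, 1) = -121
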